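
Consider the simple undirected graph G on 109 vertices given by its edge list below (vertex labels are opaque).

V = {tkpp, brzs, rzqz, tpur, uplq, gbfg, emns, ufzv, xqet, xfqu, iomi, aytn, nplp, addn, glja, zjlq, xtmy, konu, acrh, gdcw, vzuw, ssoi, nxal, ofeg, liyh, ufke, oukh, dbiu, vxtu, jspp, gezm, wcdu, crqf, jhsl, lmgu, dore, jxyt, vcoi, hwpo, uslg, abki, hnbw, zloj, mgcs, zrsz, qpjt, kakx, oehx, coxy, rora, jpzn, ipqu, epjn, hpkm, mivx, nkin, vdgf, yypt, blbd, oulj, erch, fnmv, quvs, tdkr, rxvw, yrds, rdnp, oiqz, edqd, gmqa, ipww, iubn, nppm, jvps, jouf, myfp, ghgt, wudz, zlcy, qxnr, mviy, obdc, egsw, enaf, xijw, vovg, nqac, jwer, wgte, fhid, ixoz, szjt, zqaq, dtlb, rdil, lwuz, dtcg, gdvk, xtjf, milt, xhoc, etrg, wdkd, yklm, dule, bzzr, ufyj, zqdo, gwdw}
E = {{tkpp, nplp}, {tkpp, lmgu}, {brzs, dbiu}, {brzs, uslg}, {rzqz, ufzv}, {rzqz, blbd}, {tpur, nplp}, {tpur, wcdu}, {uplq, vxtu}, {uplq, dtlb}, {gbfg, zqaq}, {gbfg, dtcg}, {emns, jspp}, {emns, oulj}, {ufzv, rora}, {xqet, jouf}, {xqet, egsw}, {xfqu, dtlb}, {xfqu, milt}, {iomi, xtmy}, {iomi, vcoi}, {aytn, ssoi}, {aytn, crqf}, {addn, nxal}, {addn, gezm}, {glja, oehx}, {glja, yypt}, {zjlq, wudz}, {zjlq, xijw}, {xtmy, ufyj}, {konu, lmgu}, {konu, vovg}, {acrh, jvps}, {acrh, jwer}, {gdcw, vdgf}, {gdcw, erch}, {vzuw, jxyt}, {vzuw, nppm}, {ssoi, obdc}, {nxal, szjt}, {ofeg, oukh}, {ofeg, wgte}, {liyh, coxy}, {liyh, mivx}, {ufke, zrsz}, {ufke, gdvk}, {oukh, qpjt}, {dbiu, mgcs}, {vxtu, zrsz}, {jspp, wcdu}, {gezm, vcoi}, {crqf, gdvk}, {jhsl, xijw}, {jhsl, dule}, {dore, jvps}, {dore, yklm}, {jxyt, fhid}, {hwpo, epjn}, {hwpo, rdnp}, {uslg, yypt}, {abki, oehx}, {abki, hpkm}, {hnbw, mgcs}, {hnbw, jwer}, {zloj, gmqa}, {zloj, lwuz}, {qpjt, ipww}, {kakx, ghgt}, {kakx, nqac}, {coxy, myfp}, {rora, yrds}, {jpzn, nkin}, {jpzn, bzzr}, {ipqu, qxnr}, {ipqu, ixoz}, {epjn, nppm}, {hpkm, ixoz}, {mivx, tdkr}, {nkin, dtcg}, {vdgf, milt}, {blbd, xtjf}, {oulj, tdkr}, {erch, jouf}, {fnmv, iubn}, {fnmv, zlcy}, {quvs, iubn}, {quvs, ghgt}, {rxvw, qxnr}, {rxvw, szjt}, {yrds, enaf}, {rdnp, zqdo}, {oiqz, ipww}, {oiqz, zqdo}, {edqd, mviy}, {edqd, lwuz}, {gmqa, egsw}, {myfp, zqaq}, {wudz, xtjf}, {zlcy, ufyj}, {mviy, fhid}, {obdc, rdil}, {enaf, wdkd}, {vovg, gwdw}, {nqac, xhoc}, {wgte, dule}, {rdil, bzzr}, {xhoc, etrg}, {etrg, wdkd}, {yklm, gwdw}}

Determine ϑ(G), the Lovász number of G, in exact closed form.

Vertex xqet has 2 neighbors: jouf, egsw.
N(edqd) = {mviy, lwuz}, |N(edqd)| = 2.
Vertex mviy has 2 neighbors: edqd, fhid.
Vertex nxal has 2 neighbors: addn, szjt.
109-vertex 2-regular graph: connected 2-regular on 109 ⇒ C_{109}.
spec(A) ≈ [2.0, 1.99668, 1.98672, 1.97017, 1.94707, 1.9175, 1.88157, 1.83938, 1.79108, 1.73683, 1.67682, 1.61123, 1.54029, 1.46424, 1.38332, 1.2978, 1.20797, 1.11413, 1.01659, 0.91568, 0.81172, 0.70506, 0.59606, 0.48509, 0.3725, 0.25867, 0.14399, 0.02882, -0.08644, -0.20141, -0.31572, -0.42897, -0.5408, -0.65083, -0.7587, -0.86406, -0.96654, -1.06581, -1.16154, -1.25341, -1.34111, -1.42437, -1.50289, -1.57642, -1.64471, -1.70754, -1.76469, -1.81598, -1.86125, -1.90032, -1.93309, -1.95943, -1.97927, -1.99253, -1.99917] (distinct, 5 d.p.).
−109·(-2*cos(pi/109)) / ((2)−(-2*cos(pi/109))) = 109*cos(pi/109)/(cos(pi/109) + 1) = ϑ(G).
= 54.4886801… (decimal).
Sandwich: α(G)=54 ≤ ϑ(G)=109*cos(pi/109)/(cos(pi/109) + 1) ≤ χ(Ḡ)=55 (both strict).

109*cos(pi/109)/(cos(pi/109) + 1)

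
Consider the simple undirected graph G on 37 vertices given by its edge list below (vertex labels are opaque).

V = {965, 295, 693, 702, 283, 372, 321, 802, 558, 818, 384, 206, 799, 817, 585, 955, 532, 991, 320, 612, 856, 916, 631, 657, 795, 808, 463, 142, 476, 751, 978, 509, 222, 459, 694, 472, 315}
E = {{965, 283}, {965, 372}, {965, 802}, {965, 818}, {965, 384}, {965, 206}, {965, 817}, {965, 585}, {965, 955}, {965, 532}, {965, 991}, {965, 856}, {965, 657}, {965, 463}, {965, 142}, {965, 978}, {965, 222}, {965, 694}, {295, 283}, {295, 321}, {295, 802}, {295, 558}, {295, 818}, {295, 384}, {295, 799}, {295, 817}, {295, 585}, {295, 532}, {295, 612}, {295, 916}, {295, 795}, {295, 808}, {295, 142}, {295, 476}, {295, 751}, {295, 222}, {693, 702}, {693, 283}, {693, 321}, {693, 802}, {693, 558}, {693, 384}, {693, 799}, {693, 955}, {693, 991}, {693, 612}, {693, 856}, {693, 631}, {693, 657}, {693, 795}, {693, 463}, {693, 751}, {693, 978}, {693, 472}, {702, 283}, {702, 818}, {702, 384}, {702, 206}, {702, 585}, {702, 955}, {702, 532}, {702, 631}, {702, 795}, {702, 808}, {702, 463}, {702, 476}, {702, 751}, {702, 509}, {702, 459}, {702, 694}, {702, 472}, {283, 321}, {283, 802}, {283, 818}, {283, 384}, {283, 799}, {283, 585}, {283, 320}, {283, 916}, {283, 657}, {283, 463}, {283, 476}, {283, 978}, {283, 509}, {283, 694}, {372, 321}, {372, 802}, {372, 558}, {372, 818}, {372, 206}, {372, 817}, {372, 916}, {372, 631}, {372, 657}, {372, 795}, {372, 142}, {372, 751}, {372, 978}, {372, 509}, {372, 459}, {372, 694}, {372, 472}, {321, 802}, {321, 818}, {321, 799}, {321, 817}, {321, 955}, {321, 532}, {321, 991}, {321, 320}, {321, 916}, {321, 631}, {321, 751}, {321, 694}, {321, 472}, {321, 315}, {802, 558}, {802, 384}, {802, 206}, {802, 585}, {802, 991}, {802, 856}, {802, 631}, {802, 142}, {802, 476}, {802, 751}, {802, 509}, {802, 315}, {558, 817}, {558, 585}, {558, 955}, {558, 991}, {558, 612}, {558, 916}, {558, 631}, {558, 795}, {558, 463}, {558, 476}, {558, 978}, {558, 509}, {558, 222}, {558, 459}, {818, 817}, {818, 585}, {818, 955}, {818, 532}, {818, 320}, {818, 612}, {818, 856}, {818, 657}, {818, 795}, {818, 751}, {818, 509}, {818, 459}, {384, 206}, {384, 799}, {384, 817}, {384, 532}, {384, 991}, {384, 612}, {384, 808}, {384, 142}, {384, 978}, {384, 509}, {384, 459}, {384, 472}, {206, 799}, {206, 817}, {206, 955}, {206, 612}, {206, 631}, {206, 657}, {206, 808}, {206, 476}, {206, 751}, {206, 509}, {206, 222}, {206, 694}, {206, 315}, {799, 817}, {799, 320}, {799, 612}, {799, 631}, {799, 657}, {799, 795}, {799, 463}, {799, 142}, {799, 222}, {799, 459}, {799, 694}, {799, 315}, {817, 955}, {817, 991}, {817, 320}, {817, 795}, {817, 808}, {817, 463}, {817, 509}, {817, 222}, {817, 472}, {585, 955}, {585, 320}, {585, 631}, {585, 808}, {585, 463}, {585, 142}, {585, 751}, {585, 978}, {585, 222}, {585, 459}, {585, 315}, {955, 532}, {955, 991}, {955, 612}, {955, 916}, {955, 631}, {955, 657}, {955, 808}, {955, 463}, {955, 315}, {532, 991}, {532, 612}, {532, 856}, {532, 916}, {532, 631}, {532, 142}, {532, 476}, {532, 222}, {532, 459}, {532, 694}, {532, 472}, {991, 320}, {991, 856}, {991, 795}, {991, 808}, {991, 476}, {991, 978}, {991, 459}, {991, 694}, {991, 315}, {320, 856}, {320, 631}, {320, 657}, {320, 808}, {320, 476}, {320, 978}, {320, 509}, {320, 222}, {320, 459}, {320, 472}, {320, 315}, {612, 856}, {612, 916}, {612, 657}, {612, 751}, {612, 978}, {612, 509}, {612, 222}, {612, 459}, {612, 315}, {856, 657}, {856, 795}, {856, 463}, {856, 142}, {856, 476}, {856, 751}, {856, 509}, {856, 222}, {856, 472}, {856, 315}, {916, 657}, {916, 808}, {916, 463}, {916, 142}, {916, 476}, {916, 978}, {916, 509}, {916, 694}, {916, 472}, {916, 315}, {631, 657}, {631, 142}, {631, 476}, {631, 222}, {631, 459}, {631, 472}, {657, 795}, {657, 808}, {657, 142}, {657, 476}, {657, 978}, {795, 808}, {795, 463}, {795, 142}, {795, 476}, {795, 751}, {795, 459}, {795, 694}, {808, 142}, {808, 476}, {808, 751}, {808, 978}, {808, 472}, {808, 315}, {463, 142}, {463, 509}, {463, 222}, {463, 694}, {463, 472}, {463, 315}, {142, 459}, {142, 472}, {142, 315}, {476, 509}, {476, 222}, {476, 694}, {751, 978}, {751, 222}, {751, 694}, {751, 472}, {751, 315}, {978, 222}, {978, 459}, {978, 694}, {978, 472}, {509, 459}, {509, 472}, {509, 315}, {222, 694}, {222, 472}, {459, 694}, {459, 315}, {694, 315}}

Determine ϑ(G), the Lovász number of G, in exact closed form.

N(808) = {295, 702, 384, 206, 817, 585, 955, 991, 320, 916, 657, 795, 142, 476, 751, 978, 472, 315}, |N(808)| = 18.
N(802) = {965, 295, 693, 283, 372, 321, 558, 384, 206, 585, 991, 856, 631, 142, 476, 751, 509, 315}, |N(802)| = 18.
N(283) = {965, 295, 693, 702, 321, 802, 818, 384, 799, 585, 320, 916, 657, 463, 476, 978, 509, 694}, |N(283)| = 18.
N(320) = {283, 321, 818, 799, 817, 585, 991, 856, 631, 657, 808, 476, 978, 509, 222, 459, 472, 315}, |N(320)| = 18.
Every vertex has degree 18 (N=37); SR(37,18,8,9) — a Paley graph.
The 3 distinct eigenvalues: [18.0, 2.541381, -3.541381].
ϑ = −N·λ_min/(λ_max−λ_min) = −37·(-sqrt(37)/2 - 1/2)/(18−(-sqrt(37)/2 - 1/2)) = sqrt(37).
= 6.082762530… (decimal).

sqrt(37)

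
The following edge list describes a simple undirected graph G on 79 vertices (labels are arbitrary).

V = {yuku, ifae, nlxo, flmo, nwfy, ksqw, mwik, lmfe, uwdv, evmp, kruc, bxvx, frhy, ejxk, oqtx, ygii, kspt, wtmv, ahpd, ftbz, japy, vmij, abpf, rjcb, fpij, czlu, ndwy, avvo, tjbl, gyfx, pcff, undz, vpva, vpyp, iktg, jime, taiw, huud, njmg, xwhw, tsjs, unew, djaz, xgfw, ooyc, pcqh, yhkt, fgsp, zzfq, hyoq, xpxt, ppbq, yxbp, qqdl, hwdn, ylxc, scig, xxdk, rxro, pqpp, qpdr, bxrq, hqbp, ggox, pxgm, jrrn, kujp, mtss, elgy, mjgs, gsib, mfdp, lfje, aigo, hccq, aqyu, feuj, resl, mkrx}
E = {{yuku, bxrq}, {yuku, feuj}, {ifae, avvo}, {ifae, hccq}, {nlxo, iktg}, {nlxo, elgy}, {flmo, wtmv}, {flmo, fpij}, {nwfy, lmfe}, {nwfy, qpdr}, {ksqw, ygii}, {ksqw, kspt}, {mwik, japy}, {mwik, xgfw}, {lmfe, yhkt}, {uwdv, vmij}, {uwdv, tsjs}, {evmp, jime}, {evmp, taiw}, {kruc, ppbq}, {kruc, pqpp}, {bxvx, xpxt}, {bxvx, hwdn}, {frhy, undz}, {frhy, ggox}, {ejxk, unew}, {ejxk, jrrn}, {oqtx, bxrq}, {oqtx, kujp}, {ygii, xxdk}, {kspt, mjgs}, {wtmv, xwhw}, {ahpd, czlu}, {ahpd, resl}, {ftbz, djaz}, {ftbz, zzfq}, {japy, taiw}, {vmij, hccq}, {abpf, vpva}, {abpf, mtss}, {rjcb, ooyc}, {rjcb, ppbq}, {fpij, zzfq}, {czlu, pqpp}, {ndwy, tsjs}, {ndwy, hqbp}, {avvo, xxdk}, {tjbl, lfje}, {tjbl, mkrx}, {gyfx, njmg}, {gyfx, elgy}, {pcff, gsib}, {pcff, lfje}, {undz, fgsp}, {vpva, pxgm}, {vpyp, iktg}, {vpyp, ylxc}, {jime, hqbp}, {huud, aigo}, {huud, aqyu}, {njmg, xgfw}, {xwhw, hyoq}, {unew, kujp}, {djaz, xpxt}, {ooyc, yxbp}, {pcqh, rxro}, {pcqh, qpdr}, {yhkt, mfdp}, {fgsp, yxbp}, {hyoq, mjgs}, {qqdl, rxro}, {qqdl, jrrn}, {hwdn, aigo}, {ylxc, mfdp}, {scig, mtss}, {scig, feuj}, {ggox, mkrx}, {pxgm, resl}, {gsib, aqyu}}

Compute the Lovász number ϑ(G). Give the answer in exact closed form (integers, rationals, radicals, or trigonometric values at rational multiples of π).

deg(njmg) = 2; N(njmg) = {gyfx, xgfw}.
deg(ahpd) = 2; N(ahpd) = {czlu, resl}.
deg(hwdn) = 2; N(hwdn) = {bxvx, aigo}.
deg(djaz) = 2; N(djaz) = {ftbz, xpxt}.
deg(v) = 2 for all v (|V|=79); the odd cycle C_{79}.
The 40 distinct eigenvalues: [2.0, 1.9937, 1.9748, 1.9433, 1.8996, 1.8439, 1.7766, 1.698, 1.6086, 1.5091, 1.4001, 1.2822, 1.1562, 1.0229, 0.8831, 0.7377, 0.5877, 0.434, 0.2775, 0.1192, -0.0398, -0.1985, -0.356, -0.5112, -0.6632, -0.8111, -0.9537, -1.0904, -1.2202, -1.3422, -1.4558, -1.5601, -1.6546, -1.7386, -1.8117, -1.8733, -1.923, -1.9606, -1.9858, -1.9984].
With N=79: ϑ(G) = 79·(-(-1)*2*cos(pi/79))/(2−(-2*cos(pi/79))) = 79*cos(pi/79)/(cos(pi/79) + 1).
ϑ(G) ≈ 39.4843794.
39 ≤ 79*cos(pi/79)/(cos(pi/79) + 1) ≤ 40: both strict.

79*cos(pi/79)/(cos(pi/79) + 1)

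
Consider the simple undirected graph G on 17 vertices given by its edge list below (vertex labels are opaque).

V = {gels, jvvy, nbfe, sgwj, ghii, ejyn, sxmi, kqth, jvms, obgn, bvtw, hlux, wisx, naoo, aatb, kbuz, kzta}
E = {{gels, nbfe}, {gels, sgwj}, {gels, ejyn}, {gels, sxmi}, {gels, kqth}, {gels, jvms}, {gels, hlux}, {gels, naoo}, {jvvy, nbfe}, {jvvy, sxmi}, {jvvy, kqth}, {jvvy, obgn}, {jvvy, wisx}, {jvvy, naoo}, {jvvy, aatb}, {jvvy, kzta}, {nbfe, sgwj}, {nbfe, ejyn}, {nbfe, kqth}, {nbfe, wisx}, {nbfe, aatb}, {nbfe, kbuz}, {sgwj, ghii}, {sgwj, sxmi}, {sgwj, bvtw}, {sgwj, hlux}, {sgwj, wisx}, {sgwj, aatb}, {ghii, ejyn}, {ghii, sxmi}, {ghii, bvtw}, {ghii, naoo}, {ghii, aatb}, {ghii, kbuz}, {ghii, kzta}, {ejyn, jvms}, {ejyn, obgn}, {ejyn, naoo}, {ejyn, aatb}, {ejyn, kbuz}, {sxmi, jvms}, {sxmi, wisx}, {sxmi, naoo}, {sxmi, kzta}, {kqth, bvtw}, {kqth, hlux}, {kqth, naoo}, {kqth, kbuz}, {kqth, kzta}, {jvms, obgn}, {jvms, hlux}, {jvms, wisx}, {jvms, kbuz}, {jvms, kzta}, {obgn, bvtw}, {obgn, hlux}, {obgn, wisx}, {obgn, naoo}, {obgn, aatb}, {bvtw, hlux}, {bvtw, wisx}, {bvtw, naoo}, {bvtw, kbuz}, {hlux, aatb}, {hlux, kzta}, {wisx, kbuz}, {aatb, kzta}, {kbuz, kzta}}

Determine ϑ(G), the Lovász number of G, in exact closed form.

sqrt(17)

deg(kbuz) = 8; N(kbuz) = {nbfe, ghii, ejyn, kqth, jvms, bvtw, wisx, kzta}.
N(kzta) = {jvvy, ghii, sxmi, kqth, jvms, hlux, aatb, kbuz}, |N(kzta)| = 8.
N(ejyn) = {gels, nbfe, ghii, jvms, obgn, naoo, aatb, kbuz}, |N(ejyn)| = 8.
N(ghii) = {sgwj, ejyn, sxmi, bvtw, naoo, aatb, kbuz, kzta}, |N(ghii)| = 8.
Regular of degree 8 on 17 vertices: strongly regular (17,8,3,4).
Distinct eigenvalues (to 5 d.p.): [8.0, 1.56155, -2.56155].
With N=17: ϑ(G) = 17·(-(-sqrt(17)/2 - 1/2))/(8−(-sqrt(17)/2 - 1/2)) = sqrt(17).
ϑ(G) ≈ 4.1231056.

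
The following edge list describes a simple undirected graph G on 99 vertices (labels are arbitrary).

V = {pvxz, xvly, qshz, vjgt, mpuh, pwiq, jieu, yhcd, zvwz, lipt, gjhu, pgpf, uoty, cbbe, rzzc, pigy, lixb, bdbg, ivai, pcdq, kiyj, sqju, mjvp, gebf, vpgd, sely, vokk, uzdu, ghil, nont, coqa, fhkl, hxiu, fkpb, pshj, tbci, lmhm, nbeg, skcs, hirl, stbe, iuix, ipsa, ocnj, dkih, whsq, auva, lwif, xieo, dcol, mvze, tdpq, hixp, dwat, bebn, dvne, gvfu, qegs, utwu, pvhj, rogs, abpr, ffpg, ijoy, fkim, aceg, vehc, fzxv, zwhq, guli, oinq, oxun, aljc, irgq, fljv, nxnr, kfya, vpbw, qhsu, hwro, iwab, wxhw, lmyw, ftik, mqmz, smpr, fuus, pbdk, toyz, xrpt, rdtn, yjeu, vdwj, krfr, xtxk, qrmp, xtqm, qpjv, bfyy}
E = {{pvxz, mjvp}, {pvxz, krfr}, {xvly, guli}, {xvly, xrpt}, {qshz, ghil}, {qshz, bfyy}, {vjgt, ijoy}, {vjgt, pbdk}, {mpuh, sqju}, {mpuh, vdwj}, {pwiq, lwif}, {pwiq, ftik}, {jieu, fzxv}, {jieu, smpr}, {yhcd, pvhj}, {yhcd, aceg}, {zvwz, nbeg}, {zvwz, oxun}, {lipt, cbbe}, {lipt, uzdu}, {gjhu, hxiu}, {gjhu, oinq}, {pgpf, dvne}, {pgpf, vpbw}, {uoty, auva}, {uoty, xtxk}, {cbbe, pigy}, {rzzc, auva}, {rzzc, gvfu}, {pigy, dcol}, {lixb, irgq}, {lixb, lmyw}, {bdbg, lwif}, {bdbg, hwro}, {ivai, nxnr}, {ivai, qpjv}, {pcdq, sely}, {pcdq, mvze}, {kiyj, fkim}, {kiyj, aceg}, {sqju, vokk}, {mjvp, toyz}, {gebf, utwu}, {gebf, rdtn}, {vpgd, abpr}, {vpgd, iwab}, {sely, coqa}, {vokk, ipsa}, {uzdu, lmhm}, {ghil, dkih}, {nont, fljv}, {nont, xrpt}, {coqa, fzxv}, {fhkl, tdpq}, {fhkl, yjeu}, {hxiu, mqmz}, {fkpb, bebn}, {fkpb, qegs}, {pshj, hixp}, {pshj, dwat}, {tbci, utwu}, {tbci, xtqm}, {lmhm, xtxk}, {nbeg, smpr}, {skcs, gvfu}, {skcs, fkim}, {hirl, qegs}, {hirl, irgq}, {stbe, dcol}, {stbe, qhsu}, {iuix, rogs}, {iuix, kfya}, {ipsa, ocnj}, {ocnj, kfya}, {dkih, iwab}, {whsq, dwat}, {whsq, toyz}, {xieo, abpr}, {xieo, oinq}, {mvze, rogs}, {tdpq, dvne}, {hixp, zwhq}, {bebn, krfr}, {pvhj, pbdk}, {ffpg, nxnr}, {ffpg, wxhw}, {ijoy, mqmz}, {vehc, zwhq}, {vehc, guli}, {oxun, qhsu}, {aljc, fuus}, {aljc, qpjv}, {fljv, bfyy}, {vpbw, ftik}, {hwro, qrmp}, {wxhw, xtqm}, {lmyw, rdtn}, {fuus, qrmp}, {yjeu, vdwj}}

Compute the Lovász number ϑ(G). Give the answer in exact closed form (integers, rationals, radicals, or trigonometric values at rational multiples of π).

99*cos(pi/99)/(cos(pi/99) + 1)

Vertex sely has 2 neighbors: pcdq, coqa.
Vertex krfr has 2 neighbors: pvxz, bebn.
N(hixp) = {pshj, zwhq}, |N(hixp)| = 2.
N(fzxv) = {jieu, coqa}, |N(fzxv)| = 2.
deg(v) = 2 for all v (|V|=99); a single 99-cycle (edge-transitive).
The 50 distinct eigenvalues: [2.0, 1.99597, 1.98391, 1.96386, 1.9359, 1.90014, 1.85674, 1.80585, 1.7477, 1.68251, 1.61054, 1.53209, 1.44747, 1.35702, 1.26111, 1.16011, 1.05445, 0.94454, 0.83083, 0.71377, 0.59384, 0.47152, 0.3473, 0.22168, 0.09516, -0.03173, -0.1585, -0.28463, -0.40961, -0.53295, -0.65414, -0.77269, -0.88813, -1.0, -1.10784, -1.21122, -1.30972, -1.40295, -1.49053, -1.57211, -1.64735, -1.71597, -1.77767, -1.83222, -1.87939, -1.91899, -1.95086, -1.97488, -1.99094, -1.99899].
Lovász (edge-transitive): ϑ = −99·(-2*cos(pi/99))/((2)−(-2*cos(pi/99))) = 99*cos(pi/99)/(cos(pi/99) + 1).
Numerically 49.487536287.
Sandwich: α(G)=49 ≤ ϑ(G)=99*cos(pi/99)/(cos(pi/99) + 1) ≤ χ(Ḡ)=50 (both strict).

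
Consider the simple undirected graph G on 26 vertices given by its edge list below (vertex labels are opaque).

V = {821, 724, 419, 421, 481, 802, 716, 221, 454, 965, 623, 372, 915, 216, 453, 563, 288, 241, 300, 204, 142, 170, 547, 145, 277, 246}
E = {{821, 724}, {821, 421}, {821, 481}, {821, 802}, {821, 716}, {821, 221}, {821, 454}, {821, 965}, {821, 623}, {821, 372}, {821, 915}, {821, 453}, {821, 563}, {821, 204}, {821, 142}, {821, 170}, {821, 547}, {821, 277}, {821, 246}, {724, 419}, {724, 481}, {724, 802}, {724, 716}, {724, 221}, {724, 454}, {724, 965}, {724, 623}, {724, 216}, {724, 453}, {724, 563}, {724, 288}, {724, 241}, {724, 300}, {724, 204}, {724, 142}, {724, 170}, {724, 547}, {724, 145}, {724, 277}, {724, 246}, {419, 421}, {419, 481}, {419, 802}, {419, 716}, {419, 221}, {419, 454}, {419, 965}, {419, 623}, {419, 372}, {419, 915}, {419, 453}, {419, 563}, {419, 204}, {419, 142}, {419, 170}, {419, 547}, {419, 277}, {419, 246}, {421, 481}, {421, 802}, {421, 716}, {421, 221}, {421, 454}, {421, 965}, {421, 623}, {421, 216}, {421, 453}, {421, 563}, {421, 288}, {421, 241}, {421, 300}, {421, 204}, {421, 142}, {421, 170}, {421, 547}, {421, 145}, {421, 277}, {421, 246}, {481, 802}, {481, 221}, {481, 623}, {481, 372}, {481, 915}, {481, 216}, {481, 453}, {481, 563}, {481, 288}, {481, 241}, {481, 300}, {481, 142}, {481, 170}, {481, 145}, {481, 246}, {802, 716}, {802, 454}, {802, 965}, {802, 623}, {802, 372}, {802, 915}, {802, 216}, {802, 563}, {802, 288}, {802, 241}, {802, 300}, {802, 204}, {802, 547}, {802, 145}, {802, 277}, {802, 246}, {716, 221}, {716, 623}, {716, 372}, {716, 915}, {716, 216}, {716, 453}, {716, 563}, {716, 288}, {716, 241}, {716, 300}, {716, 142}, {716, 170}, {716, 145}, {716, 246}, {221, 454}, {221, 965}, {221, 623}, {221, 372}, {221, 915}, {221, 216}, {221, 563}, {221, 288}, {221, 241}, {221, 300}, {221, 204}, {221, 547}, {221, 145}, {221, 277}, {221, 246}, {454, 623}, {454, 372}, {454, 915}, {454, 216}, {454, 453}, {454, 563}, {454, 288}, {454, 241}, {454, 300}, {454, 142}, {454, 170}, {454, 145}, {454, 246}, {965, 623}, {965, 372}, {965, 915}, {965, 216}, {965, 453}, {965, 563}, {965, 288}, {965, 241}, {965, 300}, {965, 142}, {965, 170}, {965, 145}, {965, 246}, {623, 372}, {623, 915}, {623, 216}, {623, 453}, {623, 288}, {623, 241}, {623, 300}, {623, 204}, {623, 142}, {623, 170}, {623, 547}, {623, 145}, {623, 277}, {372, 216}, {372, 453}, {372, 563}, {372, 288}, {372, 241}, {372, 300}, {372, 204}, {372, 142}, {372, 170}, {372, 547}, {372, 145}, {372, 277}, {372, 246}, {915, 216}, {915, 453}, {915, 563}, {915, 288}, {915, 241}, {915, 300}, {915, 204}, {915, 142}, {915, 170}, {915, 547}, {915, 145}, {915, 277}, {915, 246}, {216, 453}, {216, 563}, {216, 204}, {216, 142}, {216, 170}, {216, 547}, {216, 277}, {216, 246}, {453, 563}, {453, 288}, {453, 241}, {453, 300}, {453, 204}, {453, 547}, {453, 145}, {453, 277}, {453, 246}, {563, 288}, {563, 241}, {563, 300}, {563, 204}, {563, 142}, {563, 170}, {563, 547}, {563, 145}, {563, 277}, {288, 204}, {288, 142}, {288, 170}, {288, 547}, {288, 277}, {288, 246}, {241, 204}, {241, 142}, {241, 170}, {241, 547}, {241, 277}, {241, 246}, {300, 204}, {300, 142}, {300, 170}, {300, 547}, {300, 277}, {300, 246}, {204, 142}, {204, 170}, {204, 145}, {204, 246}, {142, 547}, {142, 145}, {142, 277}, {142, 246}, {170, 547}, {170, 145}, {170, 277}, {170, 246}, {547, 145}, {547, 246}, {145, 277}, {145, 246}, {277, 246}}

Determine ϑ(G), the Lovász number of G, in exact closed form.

N(300) = {724, 421, 481, 802, 716, 221, 454, 965, 623, 372, 915, 453, 563, 204, 142, 170, 547, 277, 246}, |N(300)| = 19.
Vertex 216 has 19 neighbors: 724, 421, 481, 802, 716, 221, 454, 965, 623, 372, 915, 453, 563, 204, 142, 170, 547, 277, 246.
N(716) = {821, 724, 419, 421, 802, 221, 623, 372, 915, 216, 453, 563, 288, 241, 300, 142, 170, 145, 246}, |N(716)| = 19.
deg(372) = 22; N(372) = {821, 419, 481, 802, 716, 221, 454, 965, 623, 216, 453, 563, 288, 241, 300, 204, 142, 170, 547, 145, 277, 246}.
K_{7,7,5,4,3} (perfect); ϑ(G) = α(G) = max{7,7,5,4,3} = 7.
Numerically 7.000000000.
Sandwich: α(G)=7 ≤ ϑ(G)=7 ≤ χ(Ḡ)=7 (collapsed).

7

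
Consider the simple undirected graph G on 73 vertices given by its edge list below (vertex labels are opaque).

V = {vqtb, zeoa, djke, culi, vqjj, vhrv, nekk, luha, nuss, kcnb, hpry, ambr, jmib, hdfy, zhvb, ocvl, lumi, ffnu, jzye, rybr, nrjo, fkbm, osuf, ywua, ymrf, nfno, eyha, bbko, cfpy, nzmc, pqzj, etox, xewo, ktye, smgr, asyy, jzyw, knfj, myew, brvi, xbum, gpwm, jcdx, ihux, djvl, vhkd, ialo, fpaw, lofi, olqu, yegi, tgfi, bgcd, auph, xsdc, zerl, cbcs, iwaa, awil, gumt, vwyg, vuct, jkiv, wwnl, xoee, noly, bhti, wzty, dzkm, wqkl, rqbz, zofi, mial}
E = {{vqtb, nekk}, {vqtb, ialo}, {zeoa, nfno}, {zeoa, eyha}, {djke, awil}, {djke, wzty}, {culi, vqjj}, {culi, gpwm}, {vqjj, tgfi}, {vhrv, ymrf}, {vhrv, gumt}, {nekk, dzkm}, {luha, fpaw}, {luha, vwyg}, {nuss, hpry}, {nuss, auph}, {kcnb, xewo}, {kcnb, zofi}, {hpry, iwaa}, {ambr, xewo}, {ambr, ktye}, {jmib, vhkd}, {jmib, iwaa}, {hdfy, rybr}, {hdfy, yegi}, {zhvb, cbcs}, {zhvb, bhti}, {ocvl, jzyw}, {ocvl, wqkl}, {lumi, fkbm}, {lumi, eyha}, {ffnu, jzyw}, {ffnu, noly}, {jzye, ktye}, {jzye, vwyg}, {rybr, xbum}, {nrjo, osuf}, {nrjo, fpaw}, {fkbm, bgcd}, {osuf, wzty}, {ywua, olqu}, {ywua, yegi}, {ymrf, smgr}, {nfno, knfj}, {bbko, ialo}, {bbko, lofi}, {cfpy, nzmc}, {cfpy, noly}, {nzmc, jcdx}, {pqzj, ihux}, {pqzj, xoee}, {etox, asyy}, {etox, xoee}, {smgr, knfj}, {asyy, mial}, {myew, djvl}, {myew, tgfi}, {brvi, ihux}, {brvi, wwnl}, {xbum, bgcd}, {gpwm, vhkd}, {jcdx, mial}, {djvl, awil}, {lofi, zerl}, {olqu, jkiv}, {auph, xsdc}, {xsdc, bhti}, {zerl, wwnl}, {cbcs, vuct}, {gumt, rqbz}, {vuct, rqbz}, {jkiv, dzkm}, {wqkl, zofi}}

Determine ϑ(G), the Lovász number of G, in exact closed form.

73*cos(pi/73)/(cos(pi/73) + 1)

N(rqbz) = {gumt, vuct}, |N(rqbz)| = 2.
N(knfj) = {nfno, smgr}, |N(knfj)| = 2.
deg(ialo) = 2; N(ialo) = {vqtb, bbko}.
N(jcdx) = {nzmc, mial}, |N(jcdx)| = 2.
G on 73 vertices is 2-regular; this is C_{73}, the 73-cycle.
The 37 distinct eigenvalues: [2.0, 1.993, 1.97, 1.934, 1.883, 1.818, 1.739, 1.648, 1.544, 1.429, 1.304, 1.169, 1.025, 0.873, 0.715, 0.552, 0.385, 0.215, 0.043, -0.129, -0.3, -0.469, -0.634, -0.795, -0.95, -1.098, -1.237, -1.368, -1.488, -1.598, -1.695, -1.78, -1.852, -1.91, -1.954, -1.983, -1.998].
Lovász (edge-transitive): ϑ = −73·(-2*cos(pi/73))/((2)−(-2*cos(pi/73))) = 73*cos(pi/73)/(cos(pi/73) + 1).
ϑ(G) ≈ 36.48309.
Check 36 ≤ 73*cos(pi/73)/(cos(pi/73) + 1) ≤ 37: both strict.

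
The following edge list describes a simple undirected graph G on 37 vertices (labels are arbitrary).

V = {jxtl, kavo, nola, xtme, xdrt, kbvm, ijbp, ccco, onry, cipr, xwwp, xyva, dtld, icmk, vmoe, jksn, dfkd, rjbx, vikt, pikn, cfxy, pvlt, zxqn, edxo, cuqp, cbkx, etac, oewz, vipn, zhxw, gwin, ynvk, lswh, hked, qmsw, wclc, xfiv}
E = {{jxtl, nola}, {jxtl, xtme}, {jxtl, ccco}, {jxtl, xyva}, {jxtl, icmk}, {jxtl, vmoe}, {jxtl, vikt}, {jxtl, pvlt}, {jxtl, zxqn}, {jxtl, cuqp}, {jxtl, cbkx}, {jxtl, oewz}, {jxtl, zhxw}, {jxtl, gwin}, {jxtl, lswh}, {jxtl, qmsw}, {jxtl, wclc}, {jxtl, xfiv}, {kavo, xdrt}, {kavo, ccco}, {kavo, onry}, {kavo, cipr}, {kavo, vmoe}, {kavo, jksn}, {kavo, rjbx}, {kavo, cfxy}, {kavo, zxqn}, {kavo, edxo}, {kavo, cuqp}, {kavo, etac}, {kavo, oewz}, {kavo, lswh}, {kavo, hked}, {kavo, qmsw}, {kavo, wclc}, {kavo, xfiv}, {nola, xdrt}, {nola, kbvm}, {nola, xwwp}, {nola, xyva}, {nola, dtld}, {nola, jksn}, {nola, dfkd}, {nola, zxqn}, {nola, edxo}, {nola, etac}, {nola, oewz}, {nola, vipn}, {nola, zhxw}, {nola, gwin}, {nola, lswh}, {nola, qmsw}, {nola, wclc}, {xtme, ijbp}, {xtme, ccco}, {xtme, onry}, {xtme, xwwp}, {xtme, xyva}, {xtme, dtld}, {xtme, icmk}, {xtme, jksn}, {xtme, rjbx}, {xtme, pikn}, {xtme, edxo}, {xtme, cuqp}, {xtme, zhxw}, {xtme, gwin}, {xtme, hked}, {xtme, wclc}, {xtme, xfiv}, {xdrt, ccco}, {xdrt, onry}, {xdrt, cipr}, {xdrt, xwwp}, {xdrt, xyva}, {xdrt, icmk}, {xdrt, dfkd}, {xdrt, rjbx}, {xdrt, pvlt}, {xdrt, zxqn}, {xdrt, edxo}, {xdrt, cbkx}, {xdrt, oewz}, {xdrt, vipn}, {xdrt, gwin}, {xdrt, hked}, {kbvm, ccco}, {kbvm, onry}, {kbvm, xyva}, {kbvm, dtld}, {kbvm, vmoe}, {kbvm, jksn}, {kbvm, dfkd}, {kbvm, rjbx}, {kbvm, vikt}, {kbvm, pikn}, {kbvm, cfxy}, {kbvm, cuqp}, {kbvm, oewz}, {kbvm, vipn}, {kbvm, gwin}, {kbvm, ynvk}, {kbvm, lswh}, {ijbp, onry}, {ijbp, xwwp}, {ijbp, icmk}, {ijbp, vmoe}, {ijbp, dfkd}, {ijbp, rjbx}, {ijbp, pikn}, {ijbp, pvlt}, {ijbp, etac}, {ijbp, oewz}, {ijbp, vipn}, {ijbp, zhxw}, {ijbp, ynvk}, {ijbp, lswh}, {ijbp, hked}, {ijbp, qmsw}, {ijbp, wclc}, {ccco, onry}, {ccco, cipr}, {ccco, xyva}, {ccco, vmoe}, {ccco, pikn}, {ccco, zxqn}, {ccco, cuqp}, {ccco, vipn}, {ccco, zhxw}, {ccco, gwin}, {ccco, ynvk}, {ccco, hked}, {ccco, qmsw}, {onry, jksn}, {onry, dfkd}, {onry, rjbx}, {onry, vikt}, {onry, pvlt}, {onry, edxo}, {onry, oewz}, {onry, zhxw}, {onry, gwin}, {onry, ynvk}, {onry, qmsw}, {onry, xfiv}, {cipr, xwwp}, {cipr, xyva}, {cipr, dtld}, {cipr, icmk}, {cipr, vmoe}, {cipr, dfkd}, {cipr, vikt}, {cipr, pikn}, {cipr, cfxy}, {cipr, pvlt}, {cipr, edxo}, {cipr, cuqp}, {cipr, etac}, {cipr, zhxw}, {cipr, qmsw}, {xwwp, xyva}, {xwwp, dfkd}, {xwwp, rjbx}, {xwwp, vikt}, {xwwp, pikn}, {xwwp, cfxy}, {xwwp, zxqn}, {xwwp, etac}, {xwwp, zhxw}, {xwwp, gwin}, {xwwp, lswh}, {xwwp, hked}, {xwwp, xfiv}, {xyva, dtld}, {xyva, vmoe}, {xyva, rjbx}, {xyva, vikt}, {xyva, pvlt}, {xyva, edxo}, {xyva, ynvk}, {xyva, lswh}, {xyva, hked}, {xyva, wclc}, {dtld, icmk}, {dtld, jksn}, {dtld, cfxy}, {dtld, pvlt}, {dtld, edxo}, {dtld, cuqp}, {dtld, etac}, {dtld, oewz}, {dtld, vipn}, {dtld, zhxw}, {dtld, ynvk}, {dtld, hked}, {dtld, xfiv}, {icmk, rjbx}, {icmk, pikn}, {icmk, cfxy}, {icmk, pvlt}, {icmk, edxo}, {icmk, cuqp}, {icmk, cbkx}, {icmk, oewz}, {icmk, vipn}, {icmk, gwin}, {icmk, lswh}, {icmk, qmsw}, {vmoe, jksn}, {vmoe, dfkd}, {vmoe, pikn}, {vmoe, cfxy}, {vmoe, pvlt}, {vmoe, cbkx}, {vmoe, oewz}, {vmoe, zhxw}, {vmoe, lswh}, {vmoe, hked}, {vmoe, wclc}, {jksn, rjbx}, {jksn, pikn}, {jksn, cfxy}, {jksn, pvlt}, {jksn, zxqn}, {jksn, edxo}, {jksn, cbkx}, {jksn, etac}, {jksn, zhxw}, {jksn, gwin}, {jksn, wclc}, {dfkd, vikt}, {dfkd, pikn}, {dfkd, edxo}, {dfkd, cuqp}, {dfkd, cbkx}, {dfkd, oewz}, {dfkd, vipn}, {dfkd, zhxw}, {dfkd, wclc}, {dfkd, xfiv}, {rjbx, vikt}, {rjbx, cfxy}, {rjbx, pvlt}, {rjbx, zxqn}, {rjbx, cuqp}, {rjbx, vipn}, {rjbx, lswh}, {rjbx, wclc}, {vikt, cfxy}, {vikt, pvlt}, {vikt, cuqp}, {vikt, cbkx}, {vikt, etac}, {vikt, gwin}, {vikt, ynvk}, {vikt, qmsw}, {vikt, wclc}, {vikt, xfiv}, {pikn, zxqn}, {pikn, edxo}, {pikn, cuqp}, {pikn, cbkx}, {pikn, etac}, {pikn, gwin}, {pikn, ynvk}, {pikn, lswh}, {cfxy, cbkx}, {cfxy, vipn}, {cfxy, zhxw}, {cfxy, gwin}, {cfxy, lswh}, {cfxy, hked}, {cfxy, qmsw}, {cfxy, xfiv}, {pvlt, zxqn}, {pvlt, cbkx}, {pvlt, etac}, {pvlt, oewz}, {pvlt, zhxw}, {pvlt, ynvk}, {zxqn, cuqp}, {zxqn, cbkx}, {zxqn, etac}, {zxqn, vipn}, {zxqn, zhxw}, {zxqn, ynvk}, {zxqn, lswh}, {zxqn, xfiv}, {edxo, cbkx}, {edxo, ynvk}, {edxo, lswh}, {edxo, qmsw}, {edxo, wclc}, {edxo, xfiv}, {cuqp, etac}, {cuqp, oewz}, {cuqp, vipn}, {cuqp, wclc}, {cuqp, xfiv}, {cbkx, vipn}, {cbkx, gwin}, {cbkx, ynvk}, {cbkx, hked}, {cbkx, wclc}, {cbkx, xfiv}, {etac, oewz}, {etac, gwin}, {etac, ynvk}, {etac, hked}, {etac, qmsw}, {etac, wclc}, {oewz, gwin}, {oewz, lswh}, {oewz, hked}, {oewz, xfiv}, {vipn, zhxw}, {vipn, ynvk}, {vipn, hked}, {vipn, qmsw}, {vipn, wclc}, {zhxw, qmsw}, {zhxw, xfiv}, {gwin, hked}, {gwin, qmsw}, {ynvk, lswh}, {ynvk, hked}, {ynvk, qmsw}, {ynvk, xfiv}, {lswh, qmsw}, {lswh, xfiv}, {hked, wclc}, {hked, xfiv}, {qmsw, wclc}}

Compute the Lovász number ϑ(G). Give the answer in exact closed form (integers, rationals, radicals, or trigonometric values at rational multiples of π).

Vertex zxqn has 18 neighbors: jxtl, kavo, nola, xdrt, ccco, xwwp, jksn, rjbx, pikn, pvlt, cuqp, cbkx, etac, vipn, zhxw, ynvk, lswh, xfiv.
deg(gwin) = 18; N(gwin) = {jxtl, nola, xtme, xdrt, kbvm, ccco, onry, xwwp, icmk, jksn, vikt, pikn, cfxy, cbkx, etac, oewz, hked, qmsw}.
N(edxo) = {kavo, nola, xtme, xdrt, onry, cipr, xyva, dtld, icmk, jksn, dfkd, pikn, cbkx, ynvk, lswh, qmsw, wclc, xfiv}, |N(edxo)| = 18.
Vertex dtld has 18 neighbors: nola, xtme, kbvm, cipr, xyva, icmk, jksn, cfxy, pvlt, edxo, cuqp, etac, oewz, vipn, zhxw, ynvk, hked, xfiv.
deg(v) = 18 for all v (|V|=37); SR(37,18,8,9) — a Paley graph.
A has 3 distinct eigenvalues ≈ [18.0, 2.54138, -3.54138].
−37·(-sqrt(37)/2 - 1/2) / ((18)−(-sqrt(37)/2 - 1/2)) = sqrt(37) = ϑ(G).
≈ 6.08276253 (to 8 d.p.).

sqrt(37)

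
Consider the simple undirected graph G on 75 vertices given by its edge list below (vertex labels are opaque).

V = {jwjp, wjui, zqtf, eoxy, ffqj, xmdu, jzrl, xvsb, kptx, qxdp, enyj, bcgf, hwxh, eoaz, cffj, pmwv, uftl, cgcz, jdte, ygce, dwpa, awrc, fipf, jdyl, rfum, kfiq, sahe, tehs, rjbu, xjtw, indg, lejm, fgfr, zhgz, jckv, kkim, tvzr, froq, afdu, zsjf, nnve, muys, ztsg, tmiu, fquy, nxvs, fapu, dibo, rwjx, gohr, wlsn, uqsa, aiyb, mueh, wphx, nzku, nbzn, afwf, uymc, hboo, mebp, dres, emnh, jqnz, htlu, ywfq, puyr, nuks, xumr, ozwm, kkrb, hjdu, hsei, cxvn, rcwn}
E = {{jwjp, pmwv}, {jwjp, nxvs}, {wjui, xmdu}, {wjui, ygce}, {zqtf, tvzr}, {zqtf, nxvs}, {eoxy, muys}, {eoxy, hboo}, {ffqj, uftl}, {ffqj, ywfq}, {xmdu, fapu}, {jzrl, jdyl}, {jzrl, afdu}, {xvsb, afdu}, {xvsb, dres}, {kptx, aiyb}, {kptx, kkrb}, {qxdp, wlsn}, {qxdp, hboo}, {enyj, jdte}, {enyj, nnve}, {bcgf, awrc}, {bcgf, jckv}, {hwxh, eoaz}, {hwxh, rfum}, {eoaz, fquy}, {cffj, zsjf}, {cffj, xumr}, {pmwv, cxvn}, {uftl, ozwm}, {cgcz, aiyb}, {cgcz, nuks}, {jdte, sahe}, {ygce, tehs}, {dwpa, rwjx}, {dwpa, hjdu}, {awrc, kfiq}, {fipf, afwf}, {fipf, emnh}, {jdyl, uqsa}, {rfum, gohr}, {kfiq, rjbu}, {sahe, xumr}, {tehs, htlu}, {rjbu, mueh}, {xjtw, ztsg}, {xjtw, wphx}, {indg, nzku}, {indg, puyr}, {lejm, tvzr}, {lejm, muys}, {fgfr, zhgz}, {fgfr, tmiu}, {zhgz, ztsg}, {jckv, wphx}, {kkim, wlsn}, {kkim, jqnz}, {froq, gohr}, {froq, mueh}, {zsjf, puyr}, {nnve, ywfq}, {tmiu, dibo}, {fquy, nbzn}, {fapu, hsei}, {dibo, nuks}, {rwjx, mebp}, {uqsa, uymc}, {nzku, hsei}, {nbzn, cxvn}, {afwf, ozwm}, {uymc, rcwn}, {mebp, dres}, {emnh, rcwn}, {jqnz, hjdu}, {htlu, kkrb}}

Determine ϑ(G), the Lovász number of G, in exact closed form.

75*cos(pi/75)/(cos(pi/75) + 1)

deg(ffqj) = 2; N(ffqj) = {uftl, ywfq}.
Vertex wphx has 2 neighbors: xjtw, jckv.
N(nxvs) = {jwjp, zqtf}, |N(nxvs)| = 2.
N(nuks) = {cgcz, dibo}, |N(nuks)| = 2.
Every vertex has degree 2 (N=75); the odd cycle C_{75}.
A has 38 distinct eigenvalues ≈ [2.0, 1.992986, 1.971992, 1.937166, 1.888753, 1.827091, 1.752613, 1.665842, 1.567387, 1.457937, 1.338261, 1.209198, 1.071654, 0.926592, 0.775031, 0.618034, 0.456702, 0.292166, 0.125581, -0.041885, -0.209057, -0.374763, -0.53784, -0.697144, -0.851559, -1.0, -1.141427, -1.274848, -1.399327, -1.51399, -1.618034, -1.710729, -1.791424, -1.859553, -1.914639, -1.956295, -1.984229, -1.998246].
Lovász: ϑ = −75(-2*cos(pi/75))/(2+-(-1)*2*cos(pi/75)) = 75*cos(pi/75)/(cos(pi/75) + 1).
Numerically 37.4835458.
Lovász sandwich 37 ≤ 75*cos(pi/75)/(cos(pi/75) + 1) ≤ 38: both strict.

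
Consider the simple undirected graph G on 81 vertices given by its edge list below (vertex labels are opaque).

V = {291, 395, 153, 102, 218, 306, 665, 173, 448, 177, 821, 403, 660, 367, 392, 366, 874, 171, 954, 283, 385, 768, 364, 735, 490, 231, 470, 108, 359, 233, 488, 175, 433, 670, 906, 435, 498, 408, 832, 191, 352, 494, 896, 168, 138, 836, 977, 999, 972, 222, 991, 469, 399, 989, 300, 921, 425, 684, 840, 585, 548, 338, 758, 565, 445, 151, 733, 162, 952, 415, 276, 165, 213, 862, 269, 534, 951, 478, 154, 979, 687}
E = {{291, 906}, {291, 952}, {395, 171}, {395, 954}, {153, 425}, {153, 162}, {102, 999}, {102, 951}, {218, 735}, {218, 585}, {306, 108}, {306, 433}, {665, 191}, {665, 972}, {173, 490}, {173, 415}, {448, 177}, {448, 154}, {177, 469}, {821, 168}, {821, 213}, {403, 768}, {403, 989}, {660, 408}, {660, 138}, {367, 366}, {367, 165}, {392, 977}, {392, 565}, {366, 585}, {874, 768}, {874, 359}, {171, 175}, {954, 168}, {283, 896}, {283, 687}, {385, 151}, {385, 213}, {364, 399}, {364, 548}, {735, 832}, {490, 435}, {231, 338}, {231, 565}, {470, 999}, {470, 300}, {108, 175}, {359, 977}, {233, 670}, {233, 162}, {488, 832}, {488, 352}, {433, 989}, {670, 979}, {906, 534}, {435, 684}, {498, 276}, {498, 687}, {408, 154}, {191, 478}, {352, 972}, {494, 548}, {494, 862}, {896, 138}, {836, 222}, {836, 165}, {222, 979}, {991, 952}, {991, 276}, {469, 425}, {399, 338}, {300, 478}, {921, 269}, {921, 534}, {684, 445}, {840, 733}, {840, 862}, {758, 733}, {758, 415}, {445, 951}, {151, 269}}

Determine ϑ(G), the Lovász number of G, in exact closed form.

81*cos(pi/81)/(cos(pi/81) + 1)

Vertex 138 has 2 neighbors: 660, 896.
Vertex 291 has 2 neighbors: 906, 952.
N(300) = {470, 478}, |N(300)| = 2.
N(338) = {231, 399}, |N(338)| = 2.
deg(v) = 2 for all v (|V|=81); this is C_{81}, the 81-cycle.
A has 41 distinct eigenvalues ≈ [2.0, 1.99399, 1.97598, 1.94609, 1.9045, 1.85145, 1.78727, 1.71233, 1.6271, 1.53209, 1.42786, 1.31504, 1.19432, 1.06641, 0.93209, 0.79216, 0.64747, 0.49888, 0.3473, 0.19362, 0.03878, -0.11629, -0.27066, -0.42341, -0.57361, -0.72036, -0.86277, -1.0, -1.13121, -1.25562, -1.37248, -1.48109, -1.58079, -1.67098, -1.75112, -1.82073, -1.87939, -1.92674, -1.96251, -1.98648, -1.9985].
ϑ = −N·λ_min/(λ_max−λ_min) = −81·(-2*cos(pi/81))/(2−(-2*cos(pi/81))) = 81*cos(pi/81)/(cos(pi/81) + 1).
Numerically 40.48477.
40 ≤ 81*cos(pi/81)/(cos(pi/81) + 1) ≤ 41: both strict.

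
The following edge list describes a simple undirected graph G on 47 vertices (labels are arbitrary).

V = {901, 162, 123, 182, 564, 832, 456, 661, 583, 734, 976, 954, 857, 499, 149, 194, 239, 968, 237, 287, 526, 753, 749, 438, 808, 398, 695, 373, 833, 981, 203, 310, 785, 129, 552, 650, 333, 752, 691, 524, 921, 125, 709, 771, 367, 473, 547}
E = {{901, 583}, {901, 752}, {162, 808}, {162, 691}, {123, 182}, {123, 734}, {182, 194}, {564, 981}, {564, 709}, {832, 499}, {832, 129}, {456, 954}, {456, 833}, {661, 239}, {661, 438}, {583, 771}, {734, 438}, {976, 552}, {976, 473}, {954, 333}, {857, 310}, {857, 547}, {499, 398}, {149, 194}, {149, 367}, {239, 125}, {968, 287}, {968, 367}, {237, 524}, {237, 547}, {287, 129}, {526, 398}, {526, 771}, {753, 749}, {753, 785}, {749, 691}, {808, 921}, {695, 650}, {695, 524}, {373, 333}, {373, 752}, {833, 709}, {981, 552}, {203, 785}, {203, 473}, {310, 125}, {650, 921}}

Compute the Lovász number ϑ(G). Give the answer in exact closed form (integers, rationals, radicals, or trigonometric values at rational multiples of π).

47*cos(pi/47)/(cos(pi/47) + 1)

Vertex 734 has 2 neighbors: 123, 438.
deg(650) = 2; N(650) = {695, 921}.
Vertex 473 has 2 neighbors: 976, 203.
deg(149) = 2; N(149) = {194, 367}.
G on 47 vertices is 2-regular; this is C_{47}, the 47-cycle.
The 24 distinct eigenvalues: [2.0, 1.982155, 1.928938, 1.8413, 1.720803, 1.569599, 1.390385, 1.186359, 0.961164, 0.718816, 0.46364, 0.200191, -0.06683, -0.332659, -0.592551, -0.84187, -1.076165, -1.291256, -1.483304, -1.648883, -1.785038, -1.889338, -1.959923, -1.995534].
ϑ = −N·λ_min/(λ_max−λ_min) = −47·(-2*cos(pi/47))/(2−(-2*cos(pi/47))) = 47*cos(pi/47)/(cos(pi/47) + 1).
ϑ(G) ≈ 23.47373.
α=23, χ(Ḡ)=24; ϑ=47*cos(pi/47)/(cos(pi/47) + 1) lies between (both strict).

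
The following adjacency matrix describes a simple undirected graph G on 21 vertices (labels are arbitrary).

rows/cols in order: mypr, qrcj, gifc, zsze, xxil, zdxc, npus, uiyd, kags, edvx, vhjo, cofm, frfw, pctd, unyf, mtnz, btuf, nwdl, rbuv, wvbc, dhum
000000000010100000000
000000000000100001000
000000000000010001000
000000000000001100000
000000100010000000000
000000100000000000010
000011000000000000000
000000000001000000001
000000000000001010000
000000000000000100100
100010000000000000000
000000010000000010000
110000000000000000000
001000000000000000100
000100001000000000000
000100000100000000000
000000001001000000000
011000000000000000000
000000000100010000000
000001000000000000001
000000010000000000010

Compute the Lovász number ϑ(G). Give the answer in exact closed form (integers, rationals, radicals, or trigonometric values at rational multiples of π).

21*cos(pi/21)/(cos(pi/21) + 1)

Vertex wvbc has 2 neighbors: zdxc, dhum.
N(zsze) = {unyf, mtnz}, |N(zsze)| = 2.
N(gifc) = {pctd, nwdl}, |N(gifc)| = 2.
Vertex qrcj has 2 neighbors: frfw, nwdl.
G on 21 vertices is 2-regular; a single 21-cycle (edge-transitive).
The 11 distinct eigenvalues: [2.0, 1.911, 1.652, 1.247, 0.731, 0.149, -0.445, -1.0, -1.466, -1.802, -1.978].
ϑ = −N·λ_min/(λ_max−λ_min) = −21·(-2*cos(pi/21))/(2−(-2*cos(pi/21))) = 21*cos(pi/21)/(cos(pi/21) + 1).
Numerically 10.44103253.
10 ≤ 21*cos(pi/21)/(cos(pi/21) + 1) ≤ 11: both strict.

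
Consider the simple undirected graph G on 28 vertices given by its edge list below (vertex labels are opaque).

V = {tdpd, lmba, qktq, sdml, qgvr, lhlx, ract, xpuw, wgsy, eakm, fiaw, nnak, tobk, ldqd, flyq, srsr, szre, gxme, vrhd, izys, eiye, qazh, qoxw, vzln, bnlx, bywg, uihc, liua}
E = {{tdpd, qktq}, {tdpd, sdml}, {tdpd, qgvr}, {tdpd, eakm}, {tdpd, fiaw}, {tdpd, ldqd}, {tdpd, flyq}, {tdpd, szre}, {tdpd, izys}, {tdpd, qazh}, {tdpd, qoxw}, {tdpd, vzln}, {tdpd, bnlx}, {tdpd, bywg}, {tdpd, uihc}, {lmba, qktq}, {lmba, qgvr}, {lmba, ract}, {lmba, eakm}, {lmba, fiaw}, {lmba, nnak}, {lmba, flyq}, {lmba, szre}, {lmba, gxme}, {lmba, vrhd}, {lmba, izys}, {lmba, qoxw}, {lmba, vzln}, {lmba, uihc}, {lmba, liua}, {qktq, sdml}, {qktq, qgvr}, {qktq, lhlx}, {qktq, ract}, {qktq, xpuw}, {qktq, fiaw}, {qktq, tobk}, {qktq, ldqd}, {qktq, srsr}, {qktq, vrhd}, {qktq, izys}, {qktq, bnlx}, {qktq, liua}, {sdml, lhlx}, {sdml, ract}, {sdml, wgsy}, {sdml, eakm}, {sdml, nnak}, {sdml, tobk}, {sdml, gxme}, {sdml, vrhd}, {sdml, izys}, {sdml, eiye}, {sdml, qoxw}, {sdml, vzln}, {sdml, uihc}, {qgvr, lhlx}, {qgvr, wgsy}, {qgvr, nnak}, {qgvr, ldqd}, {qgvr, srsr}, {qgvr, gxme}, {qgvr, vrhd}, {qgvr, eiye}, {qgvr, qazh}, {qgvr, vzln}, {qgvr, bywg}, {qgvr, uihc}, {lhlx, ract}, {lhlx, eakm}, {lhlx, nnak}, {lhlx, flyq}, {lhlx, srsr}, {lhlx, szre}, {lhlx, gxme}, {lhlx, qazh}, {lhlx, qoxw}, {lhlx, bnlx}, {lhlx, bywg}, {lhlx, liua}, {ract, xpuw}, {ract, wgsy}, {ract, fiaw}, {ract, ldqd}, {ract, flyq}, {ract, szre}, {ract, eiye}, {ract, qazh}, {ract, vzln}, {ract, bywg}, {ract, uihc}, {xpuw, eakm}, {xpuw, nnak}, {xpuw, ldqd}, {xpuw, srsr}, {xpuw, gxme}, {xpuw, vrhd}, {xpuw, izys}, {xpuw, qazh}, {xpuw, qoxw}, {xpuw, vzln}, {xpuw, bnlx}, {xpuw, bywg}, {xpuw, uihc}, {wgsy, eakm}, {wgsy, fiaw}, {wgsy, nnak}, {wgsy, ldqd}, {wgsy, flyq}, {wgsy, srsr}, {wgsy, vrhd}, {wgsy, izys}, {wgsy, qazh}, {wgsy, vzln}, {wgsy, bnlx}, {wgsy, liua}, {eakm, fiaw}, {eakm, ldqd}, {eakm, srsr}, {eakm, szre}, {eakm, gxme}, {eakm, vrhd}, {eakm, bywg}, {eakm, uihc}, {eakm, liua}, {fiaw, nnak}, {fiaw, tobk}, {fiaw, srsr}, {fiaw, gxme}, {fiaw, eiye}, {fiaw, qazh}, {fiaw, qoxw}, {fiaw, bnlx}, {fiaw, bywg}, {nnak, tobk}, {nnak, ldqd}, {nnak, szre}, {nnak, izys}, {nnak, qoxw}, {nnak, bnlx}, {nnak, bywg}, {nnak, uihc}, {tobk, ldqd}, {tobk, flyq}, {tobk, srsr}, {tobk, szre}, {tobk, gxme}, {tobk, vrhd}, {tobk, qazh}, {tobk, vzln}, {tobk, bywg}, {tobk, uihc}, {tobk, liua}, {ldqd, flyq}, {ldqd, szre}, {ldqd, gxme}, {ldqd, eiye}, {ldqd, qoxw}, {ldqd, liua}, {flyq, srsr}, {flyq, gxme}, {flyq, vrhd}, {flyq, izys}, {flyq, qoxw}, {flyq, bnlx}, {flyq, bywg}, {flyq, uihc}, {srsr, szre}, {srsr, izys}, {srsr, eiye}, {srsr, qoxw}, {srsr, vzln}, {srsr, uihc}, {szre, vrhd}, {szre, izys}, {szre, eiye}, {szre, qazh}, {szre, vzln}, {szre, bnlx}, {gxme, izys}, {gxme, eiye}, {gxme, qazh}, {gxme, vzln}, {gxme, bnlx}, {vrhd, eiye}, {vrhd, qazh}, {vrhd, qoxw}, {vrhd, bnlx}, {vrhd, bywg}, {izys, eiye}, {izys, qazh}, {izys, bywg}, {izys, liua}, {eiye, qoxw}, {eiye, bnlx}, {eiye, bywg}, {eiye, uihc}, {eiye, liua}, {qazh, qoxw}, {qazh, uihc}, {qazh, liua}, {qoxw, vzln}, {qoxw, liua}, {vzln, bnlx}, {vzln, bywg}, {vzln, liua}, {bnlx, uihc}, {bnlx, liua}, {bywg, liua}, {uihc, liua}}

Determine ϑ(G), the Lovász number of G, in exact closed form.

7

deg(sdml) = 15; N(sdml) = {tdpd, qktq, lhlx, ract, wgsy, eakm, nnak, tobk, gxme, vrhd, izys, eiye, qoxw, vzln, uihc}.
Vertex ldqd has 15 neighbors: tdpd, qktq, qgvr, ract, xpuw, wgsy, eakm, nnak, tobk, flyq, szre, gxme, eiye, qoxw, liua.
deg(liua) = 15; N(liua) = {lmba, qktq, lhlx, wgsy, eakm, tobk, ldqd, izys, eiye, qazh, qoxw, vzln, bnlx, bywg, uihc}.
N(lhlx) = {qktq, sdml, qgvr, ract, eakm, nnak, flyq, srsr, szre, gxme, qazh, qoxw, bnlx, bywg, liua}, |N(lhlx)| = 15.
G on 28 vertices is 15-regular; Kneser K(8,2) on C(8,2)=28 vertices.
The 3 distinct eigenvalues: [15.0, 1.0, -5.0].
−28·(-5) / ((15)−(-5)) = 7 = ϑ(G).
= 7.00000000… (decimal).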